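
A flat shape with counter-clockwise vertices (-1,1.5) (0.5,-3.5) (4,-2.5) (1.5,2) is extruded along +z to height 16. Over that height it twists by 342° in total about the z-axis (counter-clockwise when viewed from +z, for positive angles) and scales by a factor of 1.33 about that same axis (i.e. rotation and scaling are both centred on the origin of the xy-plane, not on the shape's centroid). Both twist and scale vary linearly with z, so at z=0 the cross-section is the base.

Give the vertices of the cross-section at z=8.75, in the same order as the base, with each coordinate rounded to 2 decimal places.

Cross-section at z=8.75: (1.39,-1.61) (-1.09,4.03) (-5.05,2.35) (-1.47,-2.56)

t = z/height = 8.75/16 = 0.546875
s = 1 + (scale-1)·z/height = 1 + (1.33-1)·8.75/16 = 1.180469
θ = twist·z/height = 342°·8.75/16 = 187.0313° = 3.264311 rad
cos θ = -0.992480, sin θ = -0.122411 (intermediates below are computed at full precision and shown rounded to 5 d.p.)
v1: (-1,1.5) → rotate → (1.17610,-1.36631) → ×s → (1.38834,-1.61288) → (1.39,-1.61)
v2: (0.5,-3.5) → rotate → (-0.92468,3.41247) → ×s → (-1.09155,4.02832) → (-1.09,4.03)
v3: (4,-2.5) → rotate → (-4.27594,1.99156) → ×s → (-5.04762,2.35097) → (-5.05,2.35)
v4: (1.5,2) → rotate → (-1.24390,-2.16858) → ×s → (-1.46838,-2.55994) → (-1.47,-2.56)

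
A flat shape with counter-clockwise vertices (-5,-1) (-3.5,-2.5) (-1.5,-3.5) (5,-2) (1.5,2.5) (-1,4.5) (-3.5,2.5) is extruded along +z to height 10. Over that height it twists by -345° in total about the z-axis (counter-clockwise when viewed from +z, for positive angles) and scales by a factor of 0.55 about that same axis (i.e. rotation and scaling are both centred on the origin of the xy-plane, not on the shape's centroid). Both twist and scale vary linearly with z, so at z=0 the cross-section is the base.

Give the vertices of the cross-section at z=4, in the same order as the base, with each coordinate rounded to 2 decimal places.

t = z/height = 4/10 = 0.4
s = 1 + (scale-1)·z/height = 1 + (0.55-1)·4/10 = 0.820000
θ = twist·z/height = -345°·4/10 = -138.0000° = -2.408554 rad
cos θ = -0.743145, sin θ = -0.669131 (intermediates below are computed at full precision and shown rounded to 5 d.p.)
v1: (-5,-1) → rotate → (3.04659,4.08880) → ×s → (2.49821,3.35281) → (2.50,3.35)
v2: (-3.5,-2.5) → rotate → (0.92818,4.19982) → ×s → (0.76111,3.44385) → (0.76,3.44)
v3: (-1.5,-3.5) → rotate → (-1.22724,3.60470) → ×s → (-1.00634,2.95586) → (-1.01,2.96)
v4: (5,-2) → rotate → (-5.05399,-1.85936) → ×s → (-4.14427,-1.52468) → (-4.14,-1.52)
v5: (1.5,2.5) → rotate → (0.55811,-2.86156) → ×s → (0.45765,-2.34648) → (0.46,-2.35)
v6: (-1,4.5) → rotate → (3.75423,-2.67502) → ×s → (3.07847,-2.19352) → (3.08,-2.19)
v7: (-3.5,2.5) → rotate → (4.27383,0.48410) → ×s → (3.50454,0.39696) → (3.50,0.40)

Cross-section at z=4: (2.50,3.35) (0.76,3.44) (-1.01,2.96) (-4.14,-1.52) (0.46,-2.35) (3.08,-2.19) (3.50,0.40)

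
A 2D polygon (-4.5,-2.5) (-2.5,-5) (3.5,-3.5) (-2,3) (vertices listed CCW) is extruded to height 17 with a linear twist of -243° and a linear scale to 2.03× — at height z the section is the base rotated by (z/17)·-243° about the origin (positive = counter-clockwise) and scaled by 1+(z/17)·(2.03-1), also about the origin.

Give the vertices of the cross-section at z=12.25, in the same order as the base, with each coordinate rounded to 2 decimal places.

t = z/height = 12.25/17 = 0.720588
s = 1 + (scale-1)·z/height = 1 + (2.03-1)·12.25/17 = 1.742206
θ = twist·z/height = -243°·12.25/17 = -175.1029° = -3.056123 rad
cos θ = -0.996350, sin θ = -0.085366 (intermediates below are computed at full precision and shown rounded to 5 d.p.)
v1: (-4.5,-2.5) → rotate → (4.27016,2.87502) → ×s → (7.43950,5.00888) → (7.44,5.01)
v2: (-2.5,-5) → rotate → (2.06405,5.19516) → ×s → (3.59599,9.05104) → (3.60,9.05)
v3: (3.5,-3.5) → rotate → (-3.78600,3.18844) → ×s → (-6.59600,5.55493) → (-6.60,5.55)
v4: (-2,3) → rotate → (2.24880,-2.81832) → ×s → (3.91787,-4.91009) → (3.92,-4.91)

Cross-section at z=12.25: (7.44,5.01) (3.60,9.05) (-6.60,5.55) (3.92,-4.91)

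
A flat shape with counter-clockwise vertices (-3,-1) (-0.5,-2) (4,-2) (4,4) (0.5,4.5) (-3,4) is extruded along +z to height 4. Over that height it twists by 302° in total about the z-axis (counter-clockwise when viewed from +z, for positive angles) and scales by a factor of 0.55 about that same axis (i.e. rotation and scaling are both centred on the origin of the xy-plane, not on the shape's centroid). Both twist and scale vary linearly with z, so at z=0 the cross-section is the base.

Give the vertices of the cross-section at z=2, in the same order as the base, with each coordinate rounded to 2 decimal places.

Cross-section at z=2: (2.41,-0.45) (1.09,1.17) (-1.96,2.86) (-4.21,-1.21) (-2.03,-2.86) (0.53,-3.84)

t = z/height = 2/4 = 0.5
s = 1 + (scale-1)·z/height = 1 + (0.55-1)·2/4 = 0.775000
θ = twist·z/height = 302°·2/4 = 151.0000° = 2.635447 rad
cos θ = -0.874620, sin θ = 0.484810 (intermediates below are computed at full precision and shown rounded to 5 d.p.)
v1: (-3,-1) → rotate → (3.10867,-0.57981) → ×s → (2.40922,-0.44935) → (2.41,-0.45)
v2: (-0.5,-2) → rotate → (1.40693,1.50683) → ×s → (1.09037,1.16780) → (1.09,1.17)
v3: (4,-2) → rotate → (-2.52886,3.68848) → ×s → (-1.95987,2.85857) → (-1.96,2.86)
v4: (4,4) → rotate → (-5.43772,-1.55924) → ×s → (-4.21423,-1.20841) → (-4.21,-1.21)
v5: (0.5,4.5) → rotate → (-2.61895,-3.69338) → ×s → (-2.02969,-2.86237) → (-2.03,-2.86)
v6: (-3,4) → rotate → (0.68462,-4.95291) → ×s → (0.53058,-3.83850) → (0.53,-3.84)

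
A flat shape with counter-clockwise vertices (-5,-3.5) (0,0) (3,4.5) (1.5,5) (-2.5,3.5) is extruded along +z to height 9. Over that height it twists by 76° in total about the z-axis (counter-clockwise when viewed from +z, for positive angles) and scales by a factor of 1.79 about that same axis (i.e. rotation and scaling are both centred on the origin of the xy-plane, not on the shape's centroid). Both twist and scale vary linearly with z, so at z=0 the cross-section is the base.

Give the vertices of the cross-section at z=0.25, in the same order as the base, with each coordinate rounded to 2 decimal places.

t = z/height = 0.25/9 = 0.0277778
s = 1 + (scale-1)·z/height = 1 + (1.79-1)·0.25/9 = 1.021944
θ = twist·z/height = 76°·0.25/9 = 2.1111° = 0.036846 rad
cos θ = 0.999321, sin θ = 0.036838 (intermediates below are computed at full precision and shown rounded to 5 d.p.)
v1: (-5,-3.5) → rotate → (-4.86768,-3.68181) → ×s → (-4.97449,-3.76261) → (-4.97,-3.76)
v2: (0,0) → rotate → (0.00000,0.00000) → ×s → (0.00000,0.00000) → (0.00,0.00)
v3: (3,4.5) → rotate → (2.83220,4.60746) → ×s → (2.89435,4.70857) → (2.89,4.71)
v4: (1.5,5) → rotate → (1.31479,5.05186) → ×s → (1.34365,5.16272) → (1.34,5.16)
v5: (-2.5,3.5) → rotate → (-2.62723,3.40553) → ×s → (-2.68489,3.48026) → (-2.68,3.48)

Cross-section at z=0.25: (-4.97,-3.76) (0.00,0.00) (2.89,4.71) (1.34,5.16) (-2.68,3.48)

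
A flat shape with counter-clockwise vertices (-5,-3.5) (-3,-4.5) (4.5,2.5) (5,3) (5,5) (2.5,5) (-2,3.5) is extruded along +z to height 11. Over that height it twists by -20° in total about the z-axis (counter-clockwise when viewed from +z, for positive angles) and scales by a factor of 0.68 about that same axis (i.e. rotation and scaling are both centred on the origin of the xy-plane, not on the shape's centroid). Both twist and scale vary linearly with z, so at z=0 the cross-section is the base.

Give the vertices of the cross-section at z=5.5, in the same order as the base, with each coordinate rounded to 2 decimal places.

t = z/height = 5.5/11 = 0.5
s = 1 + (scale-1)·z/height = 1 + (0.68-1)·5.5/11 = 0.840000
θ = twist·z/height = -20°·5.5/11 = -10.0000° = -0.174533 rad
cos θ = 0.984808, sin θ = -0.173648 (intermediates below are computed at full precision and shown rounded to 5 d.p.)
v1: (-5,-3.5) → rotate → (-5.53181,-2.57859) → ×s → (-4.64672,-2.16601) → (-4.65,-2.17)
v2: (-3,-4.5) → rotate → (-3.73584,-3.91069) → ×s → (-3.13811,-3.28498) → (-3.14,-3.28)
v3: (4.5,2.5) → rotate → (4.86576,1.68060) → ×s → (4.08723,1.41171) → (4.09,1.41)
v4: (5,3) → rotate → (5.44498,2.08618) → ×s → (4.57379,1.75239) → (4.57,1.75)
v5: (5,5) → rotate → (5.79228,4.05580) → ×s → (4.86551,3.40687) → (4.87,3.41)
v6: (2.5,5) → rotate → (3.33026,4.48992) → ×s → (2.79742,3.77153) → (2.80,3.77)
v7: (-2,3.5) → rotate → (-1.36185,3.79412) → ×s → (-1.14395,3.18706) → (-1.14,3.19)

Cross-section at z=5.5: (-4.65,-2.17) (-3.14,-3.28) (4.09,1.41) (4.57,1.75) (4.87,3.41) (2.80,3.77) (-1.14,3.19)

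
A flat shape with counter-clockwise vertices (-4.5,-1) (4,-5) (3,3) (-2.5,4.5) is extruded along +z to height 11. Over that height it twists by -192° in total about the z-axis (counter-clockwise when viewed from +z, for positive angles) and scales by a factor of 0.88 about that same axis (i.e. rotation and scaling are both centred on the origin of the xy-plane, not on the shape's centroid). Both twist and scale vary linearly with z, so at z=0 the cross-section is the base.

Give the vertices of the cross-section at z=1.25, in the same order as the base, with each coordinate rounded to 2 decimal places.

Cross-section at z=1.25: (-4.49,0.73) (1.83,-6.04) (3.85,1.65) (-0.64,5.04)

t = z/height = 1.25/11 = 0.113636
s = 1 + (scale-1)·z/height = 1 + (0.88-1)·1.25/11 = 0.986364
θ = twist·z/height = -192°·1.25/11 = -21.8182° = -0.380799 rad
cos θ = 0.928368, sin θ = -0.371662 (intermediates below are computed at full precision and shown rounded to 5 d.p.)
v1: (-4.5,-1) → rotate → (-4.54932,0.74411) → ×s → (-4.48728,0.73397) → (-4.49,0.73)
v2: (4,-5) → rotate → (1.85516,-6.12849) → ×s → (1.82986,-6.04492) → (1.83,-6.04)
v3: (3,3) → rotate → (3.90009,1.67012) → ×s → (3.84691,1.64734) → (3.85,1.65)
v4: (-2.5,4.5) → rotate → (-0.64844,5.10681) → ×s → (-0.63960,5.03717) → (-0.64,5.04)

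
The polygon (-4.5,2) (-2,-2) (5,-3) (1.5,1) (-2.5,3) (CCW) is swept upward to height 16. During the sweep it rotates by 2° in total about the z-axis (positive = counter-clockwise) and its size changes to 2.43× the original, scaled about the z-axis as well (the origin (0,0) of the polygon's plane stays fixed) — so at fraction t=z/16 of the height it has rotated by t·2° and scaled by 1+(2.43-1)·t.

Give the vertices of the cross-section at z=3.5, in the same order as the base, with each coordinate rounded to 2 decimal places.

t = z/height = 3.5/16 = 0.21875
s = 1 + (scale-1)·z/height = 1 + (2.43-1)·3.5/16 = 1.312813
θ = twist·z/height = 2°·3.5/16 = 0.4375° = 0.007636 rad
cos θ = 0.999971, sin θ = 0.007636 (intermediates below are computed at full precision and shown rounded to 5 d.p.)
v1: (-4.5,2) → rotate → (-4.51514,1.96558) → ×s → (-5.92753,2.58044) → (-5.93,2.58)
v2: (-2,-2) → rotate → (-1.98467,-2.01521) → ×s → (-2.60550,-2.64560) → (-2.61,-2.65)
v3: (5,-3) → rotate → (5.02276,-2.96173) → ×s → (6.59394,-3.88820) → (6.59,-3.89)
v4: (1.5,1) → rotate → (1.49232,1.01142) → ×s → (1.95914,1.32781) → (1.96,1.33)
v5: (-2.5,3) → rotate → (-2.52283,2.98082) → ×s → (-3.31201,3.91326) → (-3.31,3.91)

Cross-section at z=3.5: (-5.93,2.58) (-2.61,-2.65) (6.59,-3.89) (1.96,1.33) (-3.31,3.91)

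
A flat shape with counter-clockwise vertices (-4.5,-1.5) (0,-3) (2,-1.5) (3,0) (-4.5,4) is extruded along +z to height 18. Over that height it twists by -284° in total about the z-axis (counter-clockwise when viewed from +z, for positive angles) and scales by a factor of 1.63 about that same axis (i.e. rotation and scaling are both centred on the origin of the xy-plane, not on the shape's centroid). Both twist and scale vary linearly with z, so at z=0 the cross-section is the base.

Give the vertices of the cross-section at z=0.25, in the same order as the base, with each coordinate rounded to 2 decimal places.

Cross-section at z=0.25: (-4.63,-1.20) (-0.21,-3.02) (1.91,-1.65) (3.02,-0.21) (-4.25,4.34)

t = z/height = 0.25/18 = 0.0138889
s = 1 + (scale-1)·z/height = 1 + (1.63-1)·0.25/18 = 1.008750
θ = twist·z/height = -284°·0.25/18 = -3.9444° = -0.068844 rad
cos θ = 0.997631, sin θ = -0.068789 (intermediates below are computed at full precision and shown rounded to 5 d.p.)
v1: (-4.5,-1.5) → rotate → (-4.59252,-1.18690) → ×s → (-4.63271,-1.19728) → (-4.63,-1.20)
v2: (0,-3) → rotate → (-0.20637,-2.99289) → ×s → (-0.20817,-3.01908) → (-0.21,-3.02)
v3: (2,-1.5) → rotate → (1.89208,-1.63403) → ×s → (1.90863,-1.64832) → (1.91,-1.65)
v4: (3,0) → rotate → (2.99289,-0.20637) → ×s → (3.01908,-0.20817) → (3.02,-0.21)
v5: (-4.5,4) → rotate → (-4.21418,4.30008) → ×s → (-4.25106,4.33770) → (-4.25,4.34)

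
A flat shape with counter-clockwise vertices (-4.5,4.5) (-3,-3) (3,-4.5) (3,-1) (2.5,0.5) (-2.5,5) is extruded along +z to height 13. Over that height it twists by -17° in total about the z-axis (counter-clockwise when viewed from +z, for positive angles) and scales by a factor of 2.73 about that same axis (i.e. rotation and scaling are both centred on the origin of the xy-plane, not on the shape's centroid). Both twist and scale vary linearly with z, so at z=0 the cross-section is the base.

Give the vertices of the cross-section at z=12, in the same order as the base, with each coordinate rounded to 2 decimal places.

t = z/height = 12/13 = 0.923077
s = 1 + (scale-1)·z/height = 1 + (2.73-1)·12/13 = 2.596923
θ = twist·z/height = -17°·12/13 = -15.6923° = -0.273882 rad
cos θ = 0.962728, sin θ = -0.270471 (intermediates below are computed at full precision and shown rounded to 5 d.p.)
v1: (-4.5,4.5) → rotate → (-3.11516,5.54940) → ×s → (-8.08982,14.41136) → (-8.09,14.41)
v2: (-3,-3) → rotate → (-3.69960,-2.07677) → ×s → (-9.60757,-5.39321) → (-9.61,-5.39)
v3: (3,-4.5) → rotate → (1.67106,-5.14369) → ×s → (4.33962,-13.35777) → (4.34,-13.36)
v4: (3,-1) → rotate → (2.61771,-1.77414) → ×s → (6.79800,-4.60731) → (6.80,-4.61)
v5: (2.5,0.5) → rotate → (2.54206,-0.19481) → ×s → (6.60152,-0.50592) → (6.60,-0.51)
v6: (-2.5,5) → rotate → (-1.05446,5.48982) → ×s → (-2.73836,14.25664) → (-2.74,14.26)

Cross-section at z=12: (-8.09,14.41) (-9.61,-5.39) (4.34,-13.36) (6.80,-4.61) (6.60,-0.51) (-2.74,14.26)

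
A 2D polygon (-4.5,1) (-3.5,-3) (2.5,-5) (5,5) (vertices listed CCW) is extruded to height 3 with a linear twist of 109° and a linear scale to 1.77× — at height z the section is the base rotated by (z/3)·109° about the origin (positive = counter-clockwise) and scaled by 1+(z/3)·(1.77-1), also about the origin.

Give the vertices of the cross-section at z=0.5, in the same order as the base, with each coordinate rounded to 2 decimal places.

Cross-section at z=0.5: (-5.18,-0.51) (-2.70,-4.45) (4.44,-4.48) (3.60,7.12)

t = z/height = 0.5/3 = 0.166667
s = 1 + (scale-1)·z/height = 1 + (1.77-1)·0.5/3 = 1.128333
θ = twist·z/height = 109°·0.5/3 = 18.1667° = 0.317068 rad
cos θ = 0.950154, sin θ = 0.311782 (intermediates below are computed at full precision and shown rounded to 5 d.p.)
v1: (-4.5,1) → rotate → (-4.58747,-0.45287) → ×s → (-5.17620,-0.51098) → (-5.18,-0.51)
v2: (-3.5,-3) → rotate → (-2.39019,-3.94170) → ×s → (-2.69693,-4.44755) → (-2.70,-4.45)
v3: (2.5,-5) → rotate → (3.93429,-3.97131) → ×s → (4.43920,-4.48096) → (4.44,-4.48)
v4: (5,5) → rotate → (3.19186,6.30968) → ×s → (3.60148,7.11942) → (3.60,7.12)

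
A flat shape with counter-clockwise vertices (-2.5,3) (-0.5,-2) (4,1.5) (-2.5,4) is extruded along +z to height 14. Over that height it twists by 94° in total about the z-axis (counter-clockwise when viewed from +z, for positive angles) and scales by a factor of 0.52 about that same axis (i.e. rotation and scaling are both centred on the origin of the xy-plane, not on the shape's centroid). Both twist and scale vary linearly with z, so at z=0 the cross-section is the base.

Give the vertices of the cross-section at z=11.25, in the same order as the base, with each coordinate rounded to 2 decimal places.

Cross-section at z=11.25: (-2.17,-1.03) (1.11,-0.60) (-0.28,2.61) (-2.76,-0.87)

t = z/height = 11.25/14 = 0.803571
s = 1 + (scale-1)·z/height = 1 + (0.52-1)·11.25/14 = 0.614286
θ = twist·z/height = 94°·11.25/14 = 75.5357° = 1.318347 rad
cos θ = 0.249776, sin θ = 0.968304 (intermediates below are computed at full precision and shown rounded to 5 d.p.)
v1: (-2.5,3) → rotate → (-3.52935,-1.67143) → ×s → (-2.16803,-1.02674) → (-2.17,-1.03)
v2: (-0.5,-2) → rotate → (1.81172,-0.98370) → ×s → (1.11291,-0.60428) → (1.11,-0.60)
v3: (4,1.5) → rotate → (-0.45335,4.24788) → ×s → (-0.27849,2.60941) → (-0.28,2.61)
v4: (-2.5,4) → rotate → (-4.49766,-1.42165) → ×s → (-2.76285,-0.87330) → (-2.76,-0.87)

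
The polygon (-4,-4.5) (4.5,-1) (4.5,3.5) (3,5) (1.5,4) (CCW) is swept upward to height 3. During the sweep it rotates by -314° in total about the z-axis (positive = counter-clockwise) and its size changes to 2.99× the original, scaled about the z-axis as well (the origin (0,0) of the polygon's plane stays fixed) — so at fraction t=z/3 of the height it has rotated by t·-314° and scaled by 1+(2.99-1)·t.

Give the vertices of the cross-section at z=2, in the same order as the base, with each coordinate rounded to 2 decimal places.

Cross-section at z=2: (13.24,4.57) (-7.99,7.16) (-13.12,-1.97) (-11.78,-6.72) (-7.60,-6.40)

t = z/height = 2/3 = 0.666667
s = 1 + (scale-1)·z/height = 1 + (2.99-1)·2/3 = 2.326667
θ = twist·z/height = -314°·2/3 = -209.3333° = -3.653556 rad
cos θ = -0.871784, sin θ = 0.489890 (intermediates below are computed at full precision and shown rounded to 5 d.p.)
v1: (-4,-4.5) → rotate → (5.69164,1.96347) → ×s → (13.24255,4.56834) → (13.24,4.57)
v2: (4.5,-1) → rotate → (-3.43314,3.07629) → ×s → (-7.98777,7.15750) → (-7.99,7.16)
v3: (4.5,3.5) → rotate → (-5.63764,-0.84674) → ×s → (-13.11692,-1.97009) → (-13.12,-1.97)
v4: (3,5) → rotate → (-5.06480,-2.88925) → ×s → (-11.78411,-6.72233) → (-11.78,-6.72)
v5: (1.5,4) → rotate → (-3.26724,-2.75230) → ×s → (-7.60177,-6.40369) → (-7.60,-6.40)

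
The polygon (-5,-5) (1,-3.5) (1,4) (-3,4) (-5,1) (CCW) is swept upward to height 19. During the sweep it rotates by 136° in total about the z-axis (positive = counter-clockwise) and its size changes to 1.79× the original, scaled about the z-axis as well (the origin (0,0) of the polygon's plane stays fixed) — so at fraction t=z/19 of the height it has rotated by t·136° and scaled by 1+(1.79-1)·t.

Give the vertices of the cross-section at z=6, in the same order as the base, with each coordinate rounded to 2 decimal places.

Cross-section at z=6: (-0.32,-8.83) (3.89,-2.35) (-2.49,4.51) (-6.15,1.10) (-5.42,-3.34)

t = z/height = 6/19 = 0.315789
s = 1 + (scale-1)·z/height = 1 + (1.79-1)·6/19 = 1.249474
θ = twist·z/height = 136°·6/19 = 42.9474° = 0.749573 rad
cos θ = 0.731980, sin θ = 0.681326 (intermediates below are computed at full precision and shown rounded to 5 d.p.)
v1: (-5,-5) → rotate → (-0.25327,-7.06653) → ×s → (-0.31645,-8.82944) → (-0.32,-8.83)
v2: (1,-3.5) → rotate → (3.11662,-1.88060) → ×s → (3.89414,-2.34976) → (3.89,-2.35)
v3: (1,4) → rotate → (-1.99333,3.60925) → ×s → (-2.49061,4.50966) → (-2.49,4.51)
v4: (-3,4) → rotate → (-4.92124,0.88394) → ×s → (-6.14897,1.10446) → (-6.15,1.10)
v5: (-5,1) → rotate → (-4.34123,-2.67465) → ×s → (-5.42425,-3.34191) → (-5.42,-3.34)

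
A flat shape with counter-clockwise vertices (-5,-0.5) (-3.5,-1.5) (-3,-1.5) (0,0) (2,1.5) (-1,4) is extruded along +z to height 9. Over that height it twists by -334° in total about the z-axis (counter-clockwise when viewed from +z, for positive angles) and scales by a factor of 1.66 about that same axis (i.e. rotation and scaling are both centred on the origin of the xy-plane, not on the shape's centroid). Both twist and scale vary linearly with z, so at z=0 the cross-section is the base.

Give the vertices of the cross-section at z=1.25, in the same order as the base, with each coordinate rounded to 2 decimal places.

Cross-section at z=1.25: (-4.16,3.58) (-3.82,1.64) (-3.44,1.24) (0.00,0.00) (2.69,-0.45) (2.41,3.80)

t = z/height = 1.25/9 = 0.138889
s = 1 + (scale-1)·z/height = 1 + (1.66-1)·1.25/9 = 1.091667
θ = twist·z/height = -334°·1.25/9 = -46.3889° = -0.809639 rad
cos θ = 0.689760, sin θ = -0.724038 (intermediates below are computed at full precision and shown rounded to 5 d.p.)
v1: (-5,-0.5) → rotate → (-3.81082,3.27531) → ×s → (-4.16014,3.57555) → (-4.16,3.58)
v2: (-3.5,-1.5) → rotate → (-3.50022,1.49949) → ×s → (-3.82107,1.63695) → (-3.82,1.64)
v3: (-3,-1.5) → rotate → (-3.15534,1.13747) → ×s → (-3.44458,1.24174) → (-3.44,1.24)
v4: (0,0) → rotate → (0.00000,0.00000) → ×s → (0.00000,0.00000) → (0.00,0.00)
v5: (2,1.5) → rotate → (2.46558,-0.41344) → ×s → (2.69159,-0.45133) → (2.69,-0.45)
v6: (-1,4) → rotate → (2.20639,3.48308) → ×s → (2.40865,3.80236) → (2.41,3.80)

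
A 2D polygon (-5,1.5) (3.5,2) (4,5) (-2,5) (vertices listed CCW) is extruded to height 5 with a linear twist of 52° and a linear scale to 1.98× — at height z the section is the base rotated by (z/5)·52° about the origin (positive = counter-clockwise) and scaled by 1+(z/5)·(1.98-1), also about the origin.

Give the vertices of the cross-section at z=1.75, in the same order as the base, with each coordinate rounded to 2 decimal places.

t = z/height = 1.75/5 = 0.35
s = 1 + (scale-1)·z/height = 1 + (1.98-1)·1.75/5 = 1.343000
θ = twist·z/height = 52°·1.75/5 = 18.2000° = 0.317650 rad
cos θ = 0.949972, sin θ = 0.312335 (intermediates below are computed at full precision and shown rounded to 5 d.p.)
v1: (-5,1.5) → rotate → (-5.21836,-0.13672) → ×s → (-7.00826,-0.18361) → (-7.01,-0.18)
v2: (3.5,2) → rotate → (2.70023,2.99312) → ×s → (3.62641,4.01976) → (3.63,4.02)
v3: (4,5) → rotate → (2.23821,5.99920) → ×s → (3.00592,8.05693) → (3.01,8.06)
v4: (-2,5) → rotate → (-3.46162,4.12519) → ×s → (-4.64895,5.54013) → (-4.65,5.54)

Cross-section at z=1.75: (-7.01,-0.18) (3.63,4.02) (3.01,8.06) (-4.65,5.54)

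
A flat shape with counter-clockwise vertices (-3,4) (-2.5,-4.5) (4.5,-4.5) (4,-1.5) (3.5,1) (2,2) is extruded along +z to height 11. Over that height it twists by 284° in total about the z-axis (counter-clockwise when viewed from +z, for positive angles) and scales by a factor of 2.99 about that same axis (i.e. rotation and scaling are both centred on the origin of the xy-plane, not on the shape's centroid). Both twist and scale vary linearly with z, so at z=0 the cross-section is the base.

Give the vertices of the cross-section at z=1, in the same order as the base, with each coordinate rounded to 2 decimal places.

t = z/height = 1/11 = 0.0909091
s = 1 + (scale-1)·z/height = 1 + (2.99-1)·1/11 = 1.180909
θ = twist·z/height = 284°·1/11 = 25.8182° = 0.450612 rad
cos θ = 0.900181, sin θ = 0.435517 (intermediates below are computed at full precision and shown rounded to 5 d.p.)
v1: (-3,4) → rotate → (-4.44261,2.29417) → ×s → (-5.24632,2.70921) → (-5.25,2.71)
v2: (-2.5,-4.5) → rotate → (-0.29063,-5.13960) → ×s → (-0.34320,-6.06941) → (-0.34,-6.07)
v3: (4.5,-4.5) → rotate → (6.01064,-2.09099) → ×s → (7.09802,-2.46927) → (7.10,-2.47)
v4: (4,-1.5) → rotate → (4.25400,0.39180) → ×s → (5.02358,0.46268) → (5.02,0.46)
v5: (3.5,1) → rotate → (2.71512,2.42449) → ×s → (3.20630,2.86310) → (3.21,2.86)
v6: (2,2) → rotate → (0.92933,2.67139) → ×s → (1.09745,3.15467) → (1.10,3.15)

Cross-section at z=1: (-5.25,2.71) (-0.34,-6.07) (7.10,-2.47) (5.02,0.46) (3.21,2.86) (1.10,3.15)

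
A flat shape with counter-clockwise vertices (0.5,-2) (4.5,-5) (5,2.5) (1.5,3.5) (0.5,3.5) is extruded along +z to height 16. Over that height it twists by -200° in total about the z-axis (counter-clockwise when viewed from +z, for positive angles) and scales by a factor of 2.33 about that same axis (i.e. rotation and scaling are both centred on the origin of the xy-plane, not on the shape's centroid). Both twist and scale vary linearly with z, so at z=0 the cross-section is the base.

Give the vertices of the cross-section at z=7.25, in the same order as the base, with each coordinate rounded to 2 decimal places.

Cross-section at z=7.25: (-3.21,-0.77) (-8.09,-7.12) (3.92,-8.06) (5.58,-2.47) (5.60,-0.86)

t = z/height = 7.25/16 = 0.453125
s = 1 + (scale-1)·z/height = 1 + (2.33-1)·7.25/16 = 1.602656
θ = twist·z/height = -200°·7.25/16 = -90.6250° = -1.581705 rad
cos θ = -0.010908, sin θ = -0.999941 (intermediates below are computed at full precision and shown rounded to 5 d.p.)
v1: (0.5,-2) → rotate → (-2.00534,-0.47815) → ×s → (-3.21386,-0.76632) → (-3.21,-0.77)
v2: (4.5,-5) → rotate → (-5.04879,-4.44519) → ×s → (-8.09147,-7.12411) → (-8.09,-7.12)
v3: (5,2.5) → rotate → (2.44531,-5.02697) → ×s → (3.91899,-8.05651) → (3.92,-8.06)
v4: (1.5,3.5) → rotate → (3.48343,-1.53809) → ×s → (5.58274,-2.46503) → (5.58,-2.47)
v5: (0.5,3.5) → rotate → (3.49434,-0.53815) → ×s → (5.60022,-0.86247) → (5.60,-0.86)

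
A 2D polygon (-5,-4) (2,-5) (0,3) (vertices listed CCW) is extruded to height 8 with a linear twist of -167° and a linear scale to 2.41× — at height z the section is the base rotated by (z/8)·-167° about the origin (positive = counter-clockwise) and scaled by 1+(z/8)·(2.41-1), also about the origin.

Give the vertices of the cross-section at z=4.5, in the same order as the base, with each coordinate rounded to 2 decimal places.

t = z/height = 4.5/8 = 0.5625
s = 1 + (scale-1)·z/height = 1 + (2.41-1)·4.5/8 = 1.793125
θ = twist·z/height = -167°·4.5/8 = -93.9375° = -1.639519 rad
cos θ = -0.068668, sin θ = -0.997640 (intermediates below are computed at full precision and shown rounded to 5 d.p.)
v1: (-5,-4) → rotate → (-3.64722,5.26287) → ×s → (-6.53992,9.43699) → (-6.54,9.44)
v2: (2,-5) → rotate → (-5.12553,-1.65194) → ×s → (-9.19072,-2.96213) → (-9.19,-2.96)
v3: (0,3) → rotate → (2.99292,-0.20600) → ×s → (5.36668,-0.36939) → (5.37,-0.37)

Cross-section at z=4.5: (-6.54,9.44) (-9.19,-2.96) (5.37,-0.37)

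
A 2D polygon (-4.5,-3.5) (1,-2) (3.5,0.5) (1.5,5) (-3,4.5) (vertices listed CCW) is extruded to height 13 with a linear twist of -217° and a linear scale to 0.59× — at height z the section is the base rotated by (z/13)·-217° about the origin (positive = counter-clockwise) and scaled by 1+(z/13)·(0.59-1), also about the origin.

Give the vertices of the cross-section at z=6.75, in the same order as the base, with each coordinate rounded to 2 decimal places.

t = z/height = 6.75/13 = 0.519231
s = 1 + (scale-1)·z/height = 1 + (0.59-1)·6.75/13 = 0.787115
θ = twist·z/height = -217°·6.75/13 = -112.6731° = -1.966516 rad
cos θ = -0.385473, sin θ = -0.922719 (intermediates below are computed at full precision and shown rounded to 5 d.p.)
v1: (-4.5,-3.5) → rotate → (-1.49489,5.50139) → ×s → (-1.17665,4.33023) → (-1.18,4.33)
v2: (1,-2) → rotate → (-2.23091,-0.15177) → ×s → (-1.75598,-0.11946) → (-1.76,-0.12)
v3: (3.5,0.5) → rotate → (-0.88779,-3.42225) → ×s → (-0.69880,-2.69371) → (-0.70,-2.69)
v4: (1.5,5) → rotate → (4.03539,-3.31144) → ×s → (3.17632,-2.60649) → (3.18,-2.61)
v5: (-3,4.5) → rotate → (5.30865,1.03353) → ×s → (4.17852,0.81351) → (4.18,0.81)

Cross-section at z=6.75: (-1.18,4.33) (-1.76,-0.12) (-0.70,-2.69) (3.18,-2.61) (4.18,0.81)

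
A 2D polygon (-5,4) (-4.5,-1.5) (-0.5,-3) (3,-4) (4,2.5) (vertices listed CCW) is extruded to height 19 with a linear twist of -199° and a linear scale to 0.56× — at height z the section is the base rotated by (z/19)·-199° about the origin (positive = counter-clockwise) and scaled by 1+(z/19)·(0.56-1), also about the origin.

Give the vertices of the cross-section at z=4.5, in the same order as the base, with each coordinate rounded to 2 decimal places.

Cross-section at z=4.5: (-0.42,5.72) (-3.73,2.04) (-2.27,-1.50) (-0.80,-4.41) (4.08,-1.10)

t = z/height = 4.5/19 = 0.236842
s = 1 + (scale-1)·z/height = 1 + (0.56-1)·4.5/19 = 0.895789
θ = twist·z/height = -199°·4.5/19 = -47.1316° = -0.822601 rad
cos θ = 0.680317, sin θ = -0.732918 (intermediates below are computed at full precision and shown rounded to 5 d.p.)
v1: (-5,4) → rotate → (-0.46991,6.38586) → ×s → (-0.42094,5.72038) → (-0.42,5.72)
v2: (-4.5,-1.5) → rotate → (-4.16080,2.27766) → ×s → (-3.72720,2.04030) → (-3.73,2.04)
v3: (-0.5,-3) → rotate → (-2.53891,-1.67449) → ×s → (-2.27433,-1.49999) → (-2.27,-1.50)
v4: (3,-4) → rotate → (-0.89072,-4.92002) → ×s → (-0.79790,-4.40730) → (-0.80,-4.41)
v5: (4,2.5) → rotate → (4.55356,-1.23088) → ×s → (4.07903,-1.10261) → (4.08,-1.10)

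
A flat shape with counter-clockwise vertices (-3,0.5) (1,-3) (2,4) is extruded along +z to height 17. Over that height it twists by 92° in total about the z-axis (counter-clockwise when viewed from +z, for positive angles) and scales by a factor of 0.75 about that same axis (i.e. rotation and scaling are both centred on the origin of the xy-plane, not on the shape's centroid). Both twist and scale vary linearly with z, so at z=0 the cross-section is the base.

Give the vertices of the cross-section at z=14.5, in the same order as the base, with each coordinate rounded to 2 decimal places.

t = z/height = 14.5/17 = 0.852941
s = 1 + (scale-1)·z/height = 1 + (0.75-1)·14.5/17 = 0.786765
θ = twist·z/height = 92°·14.5/17 = 78.4706° = 1.369570 rad
cos θ = 0.199871, sin θ = 0.979822 (intermediates below are computed at full precision and shown rounded to 5 d.p.)
v1: (-3,0.5) → rotate → (-1.08952,-2.83953) → ×s → (-0.85720,-2.23404) → (-0.86,-2.23)
v2: (1,-3) → rotate → (3.13934,0.38021) → ×s → (2.46992,0.29914) → (2.47,0.30)
v3: (2,4) → rotate → (-3.51955,2.75913) → ×s → (-2.76906,2.17078) → (-2.77,2.17)

Cross-section at z=14.5: (-0.86,-2.23) (2.47,0.30) (-2.77,2.17)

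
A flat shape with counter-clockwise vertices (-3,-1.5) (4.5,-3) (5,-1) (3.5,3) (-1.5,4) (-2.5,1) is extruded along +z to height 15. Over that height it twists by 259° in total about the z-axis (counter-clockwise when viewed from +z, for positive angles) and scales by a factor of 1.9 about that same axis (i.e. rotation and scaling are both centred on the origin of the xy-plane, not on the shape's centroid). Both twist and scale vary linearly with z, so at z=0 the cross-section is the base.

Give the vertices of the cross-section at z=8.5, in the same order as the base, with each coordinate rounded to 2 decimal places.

Cross-section at z=8.5: (5.03,-0.59) (-3.20,7.51) (-5.49,5.40) (-6.90,-0.89) (-1.42,-6.29) (2.33,-3.33)

t = z/height = 8.5/15 = 0.566667
s = 1 + (scale-1)·z/height = 1 + (1.9-1)·8.5/15 = 1.510000
θ = twist·z/height = 259°·8.5/15 = 146.7667° = 2.561562 rad
cos θ = -0.836446, sin θ = 0.548050 (intermediates below are computed at full precision and shown rounded to 5 d.p.)
v1: (-3,-1.5) → rotate → (3.33141,-0.38948) → ×s → (5.03043,-0.58812) → (5.03,-0.59)
v2: (4.5,-3) → rotate → (-2.11986,4.97556) → ×s → (-3.20098,7.51310) → (-3.20,7.51)
v3: (5,-1) → rotate → (-3.63418,3.57670) → ×s → (-5.48761,5.40081) → (-5.49,5.40)
v4: (3.5,3) → rotate → (-4.57171,-0.59116) → ×s → (-6.90328,-0.89265) → (-6.90,-0.89)
v5: (-1.5,4) → rotate → (-0.93753,-4.16786) → ×s → (-1.41567,-6.29346) → (-1.42,-6.29)
v6: (-2.5,1) → rotate → (1.54306,-2.20657) → ×s → (2.33003,-3.33192) → (2.33,-3.33)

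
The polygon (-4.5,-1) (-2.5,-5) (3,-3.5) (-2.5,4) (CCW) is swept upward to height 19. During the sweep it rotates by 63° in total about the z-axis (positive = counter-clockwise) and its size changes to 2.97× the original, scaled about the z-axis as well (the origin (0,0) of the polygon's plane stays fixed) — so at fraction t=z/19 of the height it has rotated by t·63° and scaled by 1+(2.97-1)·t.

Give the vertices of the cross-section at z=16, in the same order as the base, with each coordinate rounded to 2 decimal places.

t = z/height = 16/19 = 0.842105
s = 1 + (scale-1)·z/height = 1 + (2.97-1)·16/19 = 2.658947
θ = twist·z/height = 63°·16/19 = 53.0526° = 0.925943 rad
cos θ = 0.601081, sin θ = 0.799188 (intermediates below are computed at full precision and shown rounded to 5 d.p.)
v1: (-4.5,-1) → rotate → (-1.90568,-4.19743) → ×s → (-5.06710,-11.16074) → (-5.07,-11.16)
v2: (-2.5,-5) → rotate → (2.49324,-5.00338) → ×s → (6.62939,-13.30371) → (6.63,-13.30)
v3: (3,-3.5) → rotate → (4.60040,0.29378) → ×s → (12.23223,0.78115) → (12.23,0.78)
v4: (-2.5,4) → rotate → (-4.69945,0.40635) → ×s → (-12.49560,1.08048) → (-12.50,1.08)

Cross-section at z=16: (-5.07,-11.16) (6.63,-13.30) (12.23,0.78) (-12.50,1.08)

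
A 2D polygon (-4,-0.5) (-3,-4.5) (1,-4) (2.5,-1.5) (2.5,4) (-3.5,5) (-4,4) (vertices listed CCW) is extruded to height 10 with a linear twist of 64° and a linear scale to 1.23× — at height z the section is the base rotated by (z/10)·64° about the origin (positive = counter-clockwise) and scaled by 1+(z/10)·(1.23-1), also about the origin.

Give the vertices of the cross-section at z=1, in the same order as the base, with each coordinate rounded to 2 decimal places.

t = z/height = 1/10 = 0.1
s = 1 + (scale-1)·z/height = 1 + (1.23-1)·1/10 = 1.023000
θ = twist·z/height = 64°·1/10 = 6.4000° = 0.111701 rad
cos θ = 0.993768, sin θ = 0.111469 (intermediates below are computed at full precision and shown rounded to 5 d.p.)
v1: (-4,-0.5) → rotate → (-3.91934,-0.94276) → ×s → (-4.00948,-0.96444) → (-4.01,-0.96)
v2: (-3,-4.5) → rotate → (-2.47969,-4.80636) → ×s → (-2.53673,-4.91691) → (-2.54,-4.92)
v3: (1,-4) → rotate → (1.43964,-3.86360) → ×s → (1.47276,-3.95247) → (1.47,-3.95)
v4: (2.5,-1.5) → rotate → (2.65162,-1.21198) → ×s → (2.71261,-1.23986) → (2.71,-1.24)
v5: (2.5,4) → rotate → (2.03854,4.25374) → ×s → (2.08543,4.35158) → (2.09,4.35)
v6: (-3.5,5) → rotate → (-4.03553,4.57870) → ×s → (-4.12835,4.68401) → (-4.13,4.68)
v7: (-4,4) → rotate → (-4.42095,3.52920) → ×s → (-4.52263,3.61037) → (-4.52,3.61)

Cross-section at z=1: (-4.01,-0.96) (-2.54,-4.92) (1.47,-3.95) (2.71,-1.24) (2.09,4.35) (-4.13,4.68) (-4.52,3.61)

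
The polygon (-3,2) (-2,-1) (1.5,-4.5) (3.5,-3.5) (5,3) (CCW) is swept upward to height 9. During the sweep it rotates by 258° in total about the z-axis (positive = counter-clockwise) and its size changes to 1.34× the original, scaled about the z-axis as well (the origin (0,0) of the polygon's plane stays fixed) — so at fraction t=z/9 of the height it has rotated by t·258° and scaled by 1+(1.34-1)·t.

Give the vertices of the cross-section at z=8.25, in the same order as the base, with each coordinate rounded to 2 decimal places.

Cross-section at z=8.25: (4.36,1.83) (0.35,2.91) (-6.01,1.62) (-6.36,-1.29) (-0.34,-7.64)

t = z/height = 8.25/9 = 0.916667
s = 1 + (scale-1)·z/height = 1 + (1.34-1)·8.25/9 = 1.311667
θ = twist·z/height = 258°·8.25/9 = 236.5000° = 4.127704 rad
cos θ = -0.551937, sin θ = -0.833886 (intermediates below are computed at full precision and shown rounded to 5 d.p.)
v1: (-3,2) → rotate → (3.32358,1.39778) → ×s → (4.35943,1.83343) → (4.36,1.83)
v2: (-2,-1) → rotate → (0.26999,2.21971) → ×s → (0.35413,2.91152) → (0.35,2.91)
v3: (1.5,-4.5) → rotate → (-4.58039,1.23289) → ×s → (-6.00795,1.61714) → (-6.01,1.62)
v4: (3.5,-3.5) → rotate → (-4.85038,-0.98682) → ×s → (-6.36208,-1.29438) → (-6.36,-1.29)
v5: (5,3) → rotate → (-0.25803,-5.82524) → ×s → (-0.33845,-7.64077) → (-0.34,-7.64)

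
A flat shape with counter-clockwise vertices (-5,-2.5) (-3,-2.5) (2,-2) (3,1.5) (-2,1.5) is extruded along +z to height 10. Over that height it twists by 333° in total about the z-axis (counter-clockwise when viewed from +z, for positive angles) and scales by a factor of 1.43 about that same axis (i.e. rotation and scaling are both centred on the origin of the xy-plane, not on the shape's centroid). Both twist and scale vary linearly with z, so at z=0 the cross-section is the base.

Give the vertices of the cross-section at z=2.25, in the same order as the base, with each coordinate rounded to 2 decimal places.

Cross-section at z=2.25: (1.22,-6.01) (1.79,-3.89) (2.69,1.55) (-0.73,3.60) (-2.16,-1.69)

t = z/height = 2.25/10 = 0.225
s = 1 + (scale-1)·z/height = 1 + (1.43-1)·2.25/10 = 1.096750
θ = twist·z/height = 333°·2.25/10 = 74.9250° = 1.307688 rad
cos θ = 0.260083, sin θ = 0.965586 (intermediates below are computed at full precision and shown rounded to 5 d.p.)
v1: (-5,-2.5) → rotate → (1.11355,-5.47814) → ×s → (1.22129,-6.00815) → (1.22,-6.01)
v2: (-3,-2.5) → rotate → (1.63372,-3.54697) → ×s → (1.79178,-3.89014) → (1.79,-3.89)
v3: (2,-2) → rotate → (2.45134,1.41101) → ×s → (2.68851,1.54752) → (2.69,1.55)
v4: (3,1.5) → rotate → (-0.66813,3.28688) → ×s → (-0.73277,3.60489) → (-0.73,3.60)
v5: (-2,1.5) → rotate → (-1.96855,-1.54105) → ×s → (-2.15900,-1.69014) → (-2.16,-1.69)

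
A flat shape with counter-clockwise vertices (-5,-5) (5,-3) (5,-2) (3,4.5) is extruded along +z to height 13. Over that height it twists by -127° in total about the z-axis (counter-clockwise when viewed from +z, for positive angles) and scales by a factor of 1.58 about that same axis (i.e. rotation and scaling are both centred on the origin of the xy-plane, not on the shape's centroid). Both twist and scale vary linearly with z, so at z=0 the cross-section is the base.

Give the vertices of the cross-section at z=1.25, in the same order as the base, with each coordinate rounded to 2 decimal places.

t = z/height = 1.25/13 = 0.0961538
s = 1 + (scale-1)·z/height = 1 + (1.58-1)·1.25/13 = 1.055769
θ = twist·z/height = -127°·1.25/13 = -12.2115° = -0.213132 rad
cos θ = 0.977373, sin θ = -0.211522 (intermediates below are computed at full precision and shown rounded to 5 d.p.)
v1: (-5,-5) → rotate → (-5.94447,-3.82926) → ×s → (-6.27599,-4.04281) → (-6.28,-4.04)
v2: (5,-3) → rotate → (4.25230,-3.98973) → ×s → (4.48945,-4.21223) → (4.49,-4.21)
v3: (5,-2) → rotate → (4.46382,-3.01235) → ×s → (4.71277,-3.18035) → (4.71,-3.18)
v4: (3,4.5) → rotate → (3.88397,3.76362) → ×s → (4.10057,3.97351) → (4.10,3.97)

Cross-section at z=1.25: (-6.28,-4.04) (4.49,-4.21) (4.71,-3.18) (4.10,3.97)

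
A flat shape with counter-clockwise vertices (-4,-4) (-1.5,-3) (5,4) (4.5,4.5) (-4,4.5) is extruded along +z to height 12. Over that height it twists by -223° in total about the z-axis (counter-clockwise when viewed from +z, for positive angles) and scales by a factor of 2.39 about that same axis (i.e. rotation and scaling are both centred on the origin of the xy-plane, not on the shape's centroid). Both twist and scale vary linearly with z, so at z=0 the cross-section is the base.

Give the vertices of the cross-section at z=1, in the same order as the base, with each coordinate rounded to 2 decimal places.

t = z/height = 1/12 = 0.0833333
s = 1 + (scale-1)·z/height = 1 + (2.39-1)·1/12 = 1.115833
θ = twist·z/height = -223°·1/12 = -18.5833° = -0.324340 rad
cos θ = 0.947861, sin θ = -0.318684 (intermediates below are computed at full precision and shown rounded to 5 d.p.)
v1: (-4,-4) → rotate → (-5.06618,-2.51671) → ×s → (-5.65301,-2.80823) → (-5.65,-2.81)
v2: (-1.5,-3) → rotate → (-2.37784,-2.36556) → ×s → (-2.65328,-2.63957) → (-2.65,-2.64)
v3: (5,4) → rotate → (6.01404,2.19803) → ×s → (6.71067,2.45263) → (6.71,2.45)
v4: (4.5,4.5) → rotate → (5.69945,2.83130) → ×s → (6.35964,3.15926) → (6.36,3.16)
v5: (-4,4.5) → rotate → (-2.35737,5.54011) → ×s → (-2.63043,6.18184) → (-2.63,6.18)

Cross-section at z=1: (-5.65,-2.81) (-2.65,-2.64) (6.71,2.45) (6.36,3.16) (-2.63,6.18)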